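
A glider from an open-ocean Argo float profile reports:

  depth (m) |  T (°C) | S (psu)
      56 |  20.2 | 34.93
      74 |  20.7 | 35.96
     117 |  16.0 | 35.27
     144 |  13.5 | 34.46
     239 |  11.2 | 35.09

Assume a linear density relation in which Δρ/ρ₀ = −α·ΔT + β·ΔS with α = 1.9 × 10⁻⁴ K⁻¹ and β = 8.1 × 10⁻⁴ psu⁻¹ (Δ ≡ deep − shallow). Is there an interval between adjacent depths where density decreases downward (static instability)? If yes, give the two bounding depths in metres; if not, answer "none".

117–144 m

Evaluate Δρ/ρ₀ = −αΔT + βΔS across each adjacent pair:
  56–74 m: −αΔT+βΔS = −(1.9 × 10⁻⁴)(+0.5)+(8.1 × 10⁻⁴)(+1.03) = 7.4 × 10⁻⁴ → stable
  74–117 m: −αΔT+βΔS = −(1.9 × 10⁻⁴)(-4.7)+(8.1 × 10⁻⁴)(-0.69) = 3.3 × 10⁻⁴ → stable
  117–144 m: −αΔT+βΔS = −(1.9 × 10⁻⁴)(-2.5)+(8.1 × 10⁻⁴)(-0.81) = -1.8 × 10⁻⁴ → UNSTABLE
  144–239 m: −αΔT+βΔS = −(1.9 × 10⁻⁴)(-2.3)+(8.1 × 10⁻⁴)(+0.63) = 9.5 × 10⁻⁴ → stable
The 117–144 m interval has Δρ < 0: lighter water underlies denser water.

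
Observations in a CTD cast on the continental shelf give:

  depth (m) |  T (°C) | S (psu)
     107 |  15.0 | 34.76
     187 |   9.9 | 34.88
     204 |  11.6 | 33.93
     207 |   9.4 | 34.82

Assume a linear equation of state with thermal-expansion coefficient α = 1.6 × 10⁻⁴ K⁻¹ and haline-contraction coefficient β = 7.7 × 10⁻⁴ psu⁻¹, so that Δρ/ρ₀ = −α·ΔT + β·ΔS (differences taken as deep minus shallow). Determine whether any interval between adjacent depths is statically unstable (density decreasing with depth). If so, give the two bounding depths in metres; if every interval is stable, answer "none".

Evaluate Δρ/ρ₀ = −αΔT + βΔS across each adjacent pair:
  107–187 m: −αΔT+βΔS = −(1.6 × 10⁻⁴)(-5.1)+(7.7 × 10⁻⁴)(+0.12) = 9.1 × 10⁻⁴ → stable
  187–204 m: −αΔT+βΔS = −(1.6 × 10⁻⁴)(+1.7)+(7.7 × 10⁻⁴)(-0.95) = -1.0 × 10⁻³ → UNSTABLE
  204–207 m: −αΔT+βΔS = −(1.6 × 10⁻⁴)(-2.2)+(7.7 × 10⁻⁴)(+0.89) = 1.0 × 10⁻³ → stable
The 187–204 m interval has Δρ < 0: lighter water underlies denser water.

187–204 m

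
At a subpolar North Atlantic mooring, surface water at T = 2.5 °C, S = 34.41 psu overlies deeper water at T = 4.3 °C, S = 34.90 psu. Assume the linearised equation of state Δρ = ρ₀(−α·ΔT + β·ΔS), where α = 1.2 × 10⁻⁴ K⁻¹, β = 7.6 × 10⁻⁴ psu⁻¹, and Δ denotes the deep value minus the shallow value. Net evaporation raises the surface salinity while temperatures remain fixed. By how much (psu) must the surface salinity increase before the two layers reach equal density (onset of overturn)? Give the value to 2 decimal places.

0.21 psu

Neutral buoyancy requires −α(T_deep − T_surf) + β(S_deep − S_surf′) = 0.
S_surf′ = S_deep − (α/β)·ΔT = 34.90 − (1.2 × 10⁻⁴/7.6 × 10⁻⁴)·(+1.8) = 34.6158 psu.
Increase required: 34.6158 − 34.41 = 0.2058 psu.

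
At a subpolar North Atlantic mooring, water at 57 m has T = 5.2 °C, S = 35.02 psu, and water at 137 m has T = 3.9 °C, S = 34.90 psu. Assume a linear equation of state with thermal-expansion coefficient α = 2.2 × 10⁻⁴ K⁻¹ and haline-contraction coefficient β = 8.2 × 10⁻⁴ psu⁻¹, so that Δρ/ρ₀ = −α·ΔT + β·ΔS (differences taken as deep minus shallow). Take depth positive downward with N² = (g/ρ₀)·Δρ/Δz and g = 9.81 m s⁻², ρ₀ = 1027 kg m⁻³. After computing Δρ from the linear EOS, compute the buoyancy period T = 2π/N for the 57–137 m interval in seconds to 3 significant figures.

ΔT = -1.3 K, ΔS = -0.12 psu (deep − shallow).
Δρ/ρ₀ = −αΔT + βΔS = 2.86 × 10⁻⁴ − 9.84 × 10⁻⁵ = 1.876 × 10⁻⁴, so Δρ ≈ 0.1927 kg m⁻³.
N² = (g/ρ₀)·Δρ/Δz = g·(Δρ/ρ₀)/Δz = 9.81 × 1.876 × 10⁻⁴ / 80 = 2.3004 × 10⁻⁵ s⁻².
N = √(2.3004 × 10⁻⁵) = 4.7962 × 10⁻³ rad s⁻¹ → T = 2π/N = 1.3100 × 10³ s ≈ 1.31 × 10³ s.

1.31 × 10³ s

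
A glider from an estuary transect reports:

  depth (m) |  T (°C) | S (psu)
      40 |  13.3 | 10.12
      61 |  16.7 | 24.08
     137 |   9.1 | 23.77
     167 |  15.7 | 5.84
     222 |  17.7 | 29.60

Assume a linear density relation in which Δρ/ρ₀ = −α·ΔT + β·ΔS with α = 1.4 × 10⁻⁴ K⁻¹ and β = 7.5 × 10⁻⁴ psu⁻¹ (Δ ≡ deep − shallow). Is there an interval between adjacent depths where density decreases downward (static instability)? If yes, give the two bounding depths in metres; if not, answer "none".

137–167 m

Evaluate Δρ/ρ₀ = −αΔT + βΔS across each adjacent pair:
  40–61 m: −αΔT+βΔS = −(1.4 × 10⁻⁴)(+3.4)+(7.5 × 10⁻⁴)(+13.96) = 0.010 → stable
  61–137 m: −αΔT+βΔS = −(1.4 × 10⁻⁴)(-7.6)+(7.5 × 10⁻⁴)(-0.31) = 8.3 × 10⁻⁴ → stable
  137–167 m: −αΔT+βΔS = −(1.4 × 10⁻⁴)(+6.6)+(7.5 × 10⁻⁴)(-17.93) = -0.014 → UNSTABLE
  167–222 m: −αΔT+βΔS = −(1.4 × 10⁻⁴)(+2.0)+(7.5 × 10⁻⁴)(+23.76) = 0.018 → stable
The 137–167 m interval has Δρ < 0: lighter water underlies denser water.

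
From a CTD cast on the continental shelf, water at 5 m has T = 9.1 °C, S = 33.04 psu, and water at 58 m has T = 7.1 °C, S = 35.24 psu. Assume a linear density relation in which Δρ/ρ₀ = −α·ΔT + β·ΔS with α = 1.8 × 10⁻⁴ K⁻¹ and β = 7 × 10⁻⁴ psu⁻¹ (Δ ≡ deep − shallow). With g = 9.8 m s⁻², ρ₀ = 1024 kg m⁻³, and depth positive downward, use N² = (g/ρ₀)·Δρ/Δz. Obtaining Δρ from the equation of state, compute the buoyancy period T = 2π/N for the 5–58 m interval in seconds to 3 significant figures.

335 s

ΔT = -2.0 K, ΔS = +2.20 psu (deep − shallow).
Δρ/ρ₀ = −αΔT + βΔS = 3.60 × 10⁻⁴ + 1.54 × 10⁻³ = 1.90 × 10⁻³, so Δρ ≈ 1.946 kg m⁻³.
N² = (g/ρ₀)·Δρ/Δz = g·(Δρ/ρ₀)/Δz = 9.8 × 1.90 × 10⁻³ / 53 = 3.5132 × 10⁻⁴ s⁻².
N = √(3.5132 × 10⁻⁴) = 0.018744 rad s⁻¹ → T = 2π/N = 335.21 s ≈ 335 s.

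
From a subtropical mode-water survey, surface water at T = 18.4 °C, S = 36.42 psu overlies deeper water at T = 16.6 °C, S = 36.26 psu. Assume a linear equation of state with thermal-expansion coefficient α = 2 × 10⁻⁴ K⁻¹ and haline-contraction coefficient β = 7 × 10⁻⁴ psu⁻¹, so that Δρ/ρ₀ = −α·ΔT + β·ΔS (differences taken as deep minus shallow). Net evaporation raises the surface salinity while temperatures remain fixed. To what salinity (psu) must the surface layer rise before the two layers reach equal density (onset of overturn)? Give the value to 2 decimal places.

Neutral buoyancy requires −α(T_deep − T_surf) + β(S_deep − S_surf′) = 0.
S_surf′ = S_deep − (α/β)·ΔT = 36.26 − (2 × 10⁻⁴/7 × 10⁻⁴)·(-1.8) = 36.7743 psu.
Increase required: 36.7743 − 36.42 = 0.3543 psu.

36.77 psu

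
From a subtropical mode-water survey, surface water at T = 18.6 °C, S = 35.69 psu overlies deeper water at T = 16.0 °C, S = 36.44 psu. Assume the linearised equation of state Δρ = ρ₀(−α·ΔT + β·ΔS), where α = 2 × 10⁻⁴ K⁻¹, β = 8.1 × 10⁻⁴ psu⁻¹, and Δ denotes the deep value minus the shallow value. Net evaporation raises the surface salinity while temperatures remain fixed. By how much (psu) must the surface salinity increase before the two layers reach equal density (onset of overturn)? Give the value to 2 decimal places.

Neutral buoyancy requires −α(T_deep − T_surf) + β(S_deep − S_surf′) = 0.
S_surf′ = S_deep − (α/β)·ΔT = 36.44 − (2 × 10⁻⁴/8.1 × 10⁻⁴)·(-2.6) = 37.0820 psu.
Increase required: 37.0820 − 35.69 = 1.3920 psu.

1.39 psu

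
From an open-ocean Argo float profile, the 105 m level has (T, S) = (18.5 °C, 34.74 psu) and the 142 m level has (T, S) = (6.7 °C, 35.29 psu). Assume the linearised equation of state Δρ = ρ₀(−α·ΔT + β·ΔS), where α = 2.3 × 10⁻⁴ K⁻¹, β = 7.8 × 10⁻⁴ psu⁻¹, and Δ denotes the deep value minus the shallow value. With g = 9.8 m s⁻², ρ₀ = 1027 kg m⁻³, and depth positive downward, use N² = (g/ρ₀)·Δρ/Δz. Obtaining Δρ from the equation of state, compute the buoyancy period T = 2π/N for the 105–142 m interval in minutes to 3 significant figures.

3.63 min

ΔT = -11.8 K, ΔS = +0.55 psu (deep − shallow).
Δρ/ρ₀ = −αΔT + βΔS = 2.714 × 10⁻³ + 4.29 × 10⁻⁴ = 3.143 × 10⁻³, so Δρ ≈ 3.228 kg m⁻³.
N² = (g/ρ₀)·Δρ/Δz = g·(Δρ/ρ₀)/Δz = 9.8 × 3.143 × 10⁻³ / 37 = 8.3247 × 10⁻⁴ s⁻².
N = √(8.3247 × 10⁻⁴) = 0.028853 rad s⁻¹ → T = 2π/N = 217.77 s = 3.6295 min ≈ 3.63 min.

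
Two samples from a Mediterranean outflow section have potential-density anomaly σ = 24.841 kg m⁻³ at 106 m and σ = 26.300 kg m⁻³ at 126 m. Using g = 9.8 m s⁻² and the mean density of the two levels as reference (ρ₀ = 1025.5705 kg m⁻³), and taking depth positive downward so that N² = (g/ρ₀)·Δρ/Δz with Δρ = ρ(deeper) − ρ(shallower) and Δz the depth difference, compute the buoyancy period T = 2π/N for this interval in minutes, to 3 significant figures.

Δρ = 1026.300 − 1024.841 = 1.459 kg m⁻³ over Δz = 126 − 106 = 20 m.
N² = (9.8/1025.5705) × (1.459/20) = 6.9709 × 10⁻⁴ s⁻².
N = √(6.9709 × 10⁻⁴) = 0.026402 rad s⁻¹, so T = 2π/N = 237.98 s = 3.9663 min ≈ 3.97 min.

3.97 min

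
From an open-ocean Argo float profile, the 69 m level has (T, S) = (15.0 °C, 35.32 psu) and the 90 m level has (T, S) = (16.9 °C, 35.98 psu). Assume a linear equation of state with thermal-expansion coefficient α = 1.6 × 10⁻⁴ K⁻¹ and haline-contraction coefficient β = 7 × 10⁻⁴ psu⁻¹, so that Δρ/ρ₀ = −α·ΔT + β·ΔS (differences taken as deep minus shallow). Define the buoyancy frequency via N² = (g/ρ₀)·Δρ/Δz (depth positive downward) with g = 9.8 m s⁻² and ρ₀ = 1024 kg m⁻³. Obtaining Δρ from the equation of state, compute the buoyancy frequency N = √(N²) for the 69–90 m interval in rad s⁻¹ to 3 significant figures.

8.59 × 10⁻³ rad s⁻¹

ΔT = +1.9 K, ΔS = +0.66 psu (deep − shallow).
Δρ/ρ₀ = −αΔT + βΔS = -3.04 × 10⁻⁴ + 4.62 × 10⁻⁴ = 1.58 × 10⁻⁴, so Δρ ≈ 0.1618 kg m⁻³.
N² = (g/ρ₀)·Δρ/Δz = g·(Δρ/ρ₀)/Δz = 9.8 × 1.58 × 10⁻⁴ / 21 = 7.3733 × 10⁻⁵ s⁻².
N = √(7.3733 × 10⁻⁵) = 8.5868 × 10⁻³ rad s⁻¹ ≈ 8.59 × 10⁻³ rad s⁻¹.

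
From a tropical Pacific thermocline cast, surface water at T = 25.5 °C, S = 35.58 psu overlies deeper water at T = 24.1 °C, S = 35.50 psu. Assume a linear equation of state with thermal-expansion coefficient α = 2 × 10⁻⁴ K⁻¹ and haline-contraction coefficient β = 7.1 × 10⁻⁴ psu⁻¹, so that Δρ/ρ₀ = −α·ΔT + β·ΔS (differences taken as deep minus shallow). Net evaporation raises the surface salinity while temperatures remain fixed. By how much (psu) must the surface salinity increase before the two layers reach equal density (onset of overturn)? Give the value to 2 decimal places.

0.31 psu

Neutral buoyancy requires −α(T_deep − T_surf) + β(S_deep − S_surf′) = 0.
S_surf′ = S_deep − (α/β)·ΔT = 35.50 − (2 × 10⁻⁴/7.1 × 10⁻⁴)·(-1.4) = 35.8944 psu.
Increase required: 35.8944 − 35.58 = 0.3144 psu.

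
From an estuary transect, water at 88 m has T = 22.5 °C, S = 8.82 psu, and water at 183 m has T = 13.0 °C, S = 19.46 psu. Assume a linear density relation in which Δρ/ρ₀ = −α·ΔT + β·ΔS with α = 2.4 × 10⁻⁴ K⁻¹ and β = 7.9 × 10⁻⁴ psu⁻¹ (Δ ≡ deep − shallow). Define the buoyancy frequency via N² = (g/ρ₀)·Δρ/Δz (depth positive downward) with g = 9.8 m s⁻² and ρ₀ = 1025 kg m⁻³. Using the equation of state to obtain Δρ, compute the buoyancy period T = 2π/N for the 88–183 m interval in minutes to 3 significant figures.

3.15 min

ΔT = -9.5 K, ΔS = +10.64 psu (deep − shallow).
Δρ/ρ₀ = −αΔT + βΔS = 2.28 × 10⁻³ + 8.4056 × 10⁻³ = 0.0106856, so Δρ ≈ 10.95 kg m⁻³.
N² = (g/ρ₀)·Δρ/Δz = g·(Δρ/ρ₀)/Δz = 9.8 × 0.0106856 / 95 = 1.1023 × 10⁻³ s⁻².
N = √(1.1023 × 10⁻³) = 0.033201 rad s⁻¹ → T = 2π/N = 189.25 s = 3.1542 min ≈ 3.15 min.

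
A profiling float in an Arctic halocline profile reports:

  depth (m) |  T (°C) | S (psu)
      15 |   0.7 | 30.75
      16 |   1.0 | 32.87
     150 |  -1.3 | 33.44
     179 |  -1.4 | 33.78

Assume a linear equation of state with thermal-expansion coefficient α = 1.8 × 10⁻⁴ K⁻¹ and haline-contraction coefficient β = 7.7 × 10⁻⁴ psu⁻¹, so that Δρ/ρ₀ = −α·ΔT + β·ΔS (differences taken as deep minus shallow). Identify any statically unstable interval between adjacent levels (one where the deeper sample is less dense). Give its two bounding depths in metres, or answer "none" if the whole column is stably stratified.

Evaluate Δρ/ρ₀ = −αΔT + βΔS across each adjacent pair:
  15–16 m: −αΔT+βΔS = −(1.8 × 10⁻⁴)(+0.3)+(7.7 × 10⁻⁴)(+2.12) = 1.6 × 10⁻³ → stable
  16–150 m: −αΔT+βΔS = −(1.8 × 10⁻⁴)(-2.3)+(7.7 × 10⁻⁴)(+0.57) = 8.5 × 10⁻⁴ → stable
  150–179 m: −αΔT+βΔS = −(1.8 × 10⁻⁴)(-0.1)+(7.7 × 10⁻⁴)(+0.34) = 2.8 × 10⁻⁴ → stable
Every interval has Δρ > 0: the column is stably stratified throughout.

none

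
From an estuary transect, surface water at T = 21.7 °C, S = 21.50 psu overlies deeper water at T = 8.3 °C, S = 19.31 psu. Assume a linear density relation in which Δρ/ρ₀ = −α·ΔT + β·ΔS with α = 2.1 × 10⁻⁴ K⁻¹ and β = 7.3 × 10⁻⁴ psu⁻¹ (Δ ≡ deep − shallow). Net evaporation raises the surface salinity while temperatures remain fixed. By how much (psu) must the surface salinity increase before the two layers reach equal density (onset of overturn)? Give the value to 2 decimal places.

1.66 psu

Neutral buoyancy requires −α(T_deep − T_surf) + β(S_deep − S_surf′) = 0.
S_surf′ = S_deep − (α/β)·ΔT = 19.31 − (2.1 × 10⁻⁴/7.3 × 10⁻⁴)·(-13.4) = 23.1648 psu.
Increase required: 23.1648 − 21.50 = 1.6648 psu.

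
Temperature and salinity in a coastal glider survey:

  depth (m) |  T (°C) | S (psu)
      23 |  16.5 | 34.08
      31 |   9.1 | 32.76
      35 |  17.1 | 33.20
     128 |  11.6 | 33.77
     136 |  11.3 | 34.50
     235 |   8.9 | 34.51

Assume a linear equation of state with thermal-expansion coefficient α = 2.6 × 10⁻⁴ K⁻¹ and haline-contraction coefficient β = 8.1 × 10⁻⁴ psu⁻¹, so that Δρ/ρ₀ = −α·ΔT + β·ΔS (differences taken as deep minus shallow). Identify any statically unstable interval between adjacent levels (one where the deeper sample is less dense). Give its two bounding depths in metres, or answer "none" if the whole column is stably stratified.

Evaluate Δρ/ρ₀ = −αΔT + βΔS across each adjacent pair:
  23–31 m: −αΔT+βΔS = −(2.6 × 10⁻⁴)(-7.4)+(8.1 × 10⁻⁴)(-1.32) = 8.5 × 10⁻⁴ → stable
  31–35 m: −αΔT+βΔS = −(2.6 × 10⁻⁴)(+8.0)+(8.1 × 10⁻⁴)(+0.44) = -1.7 × 10⁻³ → UNSTABLE
  35–128 m: −αΔT+βΔS = −(2.6 × 10⁻⁴)(-5.5)+(8.1 × 10⁻⁴)(+0.57) = 1.9 × 10⁻³ → stable
  128–136 m: −αΔT+βΔS = −(2.6 × 10⁻⁴)(-0.3)+(8.1 × 10⁻⁴)(+0.73) = 6.7 × 10⁻⁴ → stable
  136–235 m: −αΔT+βΔS = −(2.6 × 10⁻⁴)(-2.4)+(8.1 × 10⁻⁴)(+0.01) = 6.3 × 10⁻⁴ → stable
The 31–35 m interval has Δρ < 0: lighter water underlies denser water.

31–35 m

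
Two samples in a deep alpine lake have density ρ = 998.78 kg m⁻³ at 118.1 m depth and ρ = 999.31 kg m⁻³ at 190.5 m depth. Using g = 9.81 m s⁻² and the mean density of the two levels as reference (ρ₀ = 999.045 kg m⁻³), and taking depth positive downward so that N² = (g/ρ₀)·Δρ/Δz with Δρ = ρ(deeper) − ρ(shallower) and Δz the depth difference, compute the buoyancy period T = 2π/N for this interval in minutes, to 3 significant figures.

Δρ = 999.31 − 998.78 = 0.53 kg m⁻³ over Δz = 190.5 − 118.1 = 72.4 m.
N² = (9.81/999.045) × (0.53/72.4) = 7.1882 × 10⁻⁵ s⁻².
N = √(7.1882 × 10⁻⁵) = 8.4783 × 10⁻³ rad s⁻¹, so T = 2π/N = 741.09 s = 12.351 min ≈ 12.4 min.

12.4 min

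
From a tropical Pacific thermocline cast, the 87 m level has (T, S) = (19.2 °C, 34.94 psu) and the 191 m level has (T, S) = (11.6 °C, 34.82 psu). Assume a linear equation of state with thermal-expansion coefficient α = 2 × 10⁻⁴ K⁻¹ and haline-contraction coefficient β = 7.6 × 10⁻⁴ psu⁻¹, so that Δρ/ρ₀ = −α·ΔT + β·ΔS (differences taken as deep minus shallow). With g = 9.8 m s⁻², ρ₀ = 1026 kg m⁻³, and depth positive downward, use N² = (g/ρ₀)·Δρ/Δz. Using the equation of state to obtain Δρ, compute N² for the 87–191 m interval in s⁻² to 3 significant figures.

1.35 × 10⁻⁴ s⁻²

ΔT = -7.6 K, ΔS = -0.12 psu (deep − shallow).
Δρ/ρ₀ = −αΔT + βΔS = 1.52 × 10⁻³ − 9.12 × 10⁻⁵ = 1.4288 × 10⁻³, so Δρ ≈ 1.466 kg m⁻³.
N² = (g/ρ₀)·Δρ/Δz = g·(Δρ/ρ₀)/Δz = 9.8 × 1.4288 × 10⁻³ / 104 = 1.3464 × 10⁻⁴ s⁻² ≈ 1.35 × 10⁻⁴ s⁻².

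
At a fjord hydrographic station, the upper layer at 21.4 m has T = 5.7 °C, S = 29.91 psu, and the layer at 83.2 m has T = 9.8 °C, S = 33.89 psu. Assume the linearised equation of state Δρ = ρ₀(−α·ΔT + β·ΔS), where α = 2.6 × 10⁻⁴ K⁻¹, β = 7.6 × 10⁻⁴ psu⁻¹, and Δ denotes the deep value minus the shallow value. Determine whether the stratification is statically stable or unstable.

ΔT = 9.8 − 5.7 = +4.1 K and ΔS = 33.89 − 29.91 = +3.98 psu (deep − shallow).
−αΔT = -1.066 × 10⁻³; βΔS = 3.0248 × 10⁻³; sum Δρ/ρ₀ = 1.9588 × 10⁻³.
Δρ/ρ₀ > 0, so Δρ > 0: deeper water is denser → statically stable.

stable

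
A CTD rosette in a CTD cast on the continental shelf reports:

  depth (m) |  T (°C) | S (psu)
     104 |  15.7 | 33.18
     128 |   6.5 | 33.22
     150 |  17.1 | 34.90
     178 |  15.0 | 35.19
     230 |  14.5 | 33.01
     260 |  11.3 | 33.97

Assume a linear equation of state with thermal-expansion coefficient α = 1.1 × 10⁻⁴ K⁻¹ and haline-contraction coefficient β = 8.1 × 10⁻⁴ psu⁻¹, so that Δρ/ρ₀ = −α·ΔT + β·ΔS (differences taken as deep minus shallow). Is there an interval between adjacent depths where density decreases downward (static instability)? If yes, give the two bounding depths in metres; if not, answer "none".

178–230 m

Evaluate Δρ/ρ₀ = −αΔT + βΔS across each adjacent pair:
  104–128 m: −αΔT+βΔS = −(1.1 × 10⁻⁴)(-9.2)+(8.1 × 10⁻⁴)(+0.04) = 1.0 × 10⁻³ → stable
  128–150 m: −αΔT+βΔS = −(1.1 × 10⁻⁴)(+10.6)+(8.1 × 10⁻⁴)(+1.68) = 1.9 × 10⁻⁴ → stable
  150–178 m: −αΔT+βΔS = −(1.1 × 10⁻⁴)(-2.1)+(8.1 × 10⁻⁴)(+0.29) = 4.7 × 10⁻⁴ → stable
  178–230 m: −αΔT+βΔS = −(1.1 × 10⁻⁴)(-0.5)+(8.1 × 10⁻⁴)(-2.18) = -1.7 × 10⁻³ → UNSTABLE
  230–260 m: −αΔT+βΔS = −(1.1 × 10⁻⁴)(-3.2)+(8.1 × 10⁻⁴)(+0.96) = 1.1 × 10⁻³ → stable
The 178–230 m interval has Δρ < 0: lighter water underlies denser water.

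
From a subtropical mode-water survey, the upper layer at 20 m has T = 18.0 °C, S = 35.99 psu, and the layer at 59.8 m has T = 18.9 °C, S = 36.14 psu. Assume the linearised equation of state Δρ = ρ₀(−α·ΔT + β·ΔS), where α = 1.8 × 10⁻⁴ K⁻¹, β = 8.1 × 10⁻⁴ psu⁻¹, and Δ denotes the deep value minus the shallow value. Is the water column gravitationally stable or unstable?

ΔT = 18.9 − 18.0 = +0.9 K and ΔS = 36.14 − 35.99 = +0.15 psu (deep − shallow).
−αΔT = -1.62 × 10⁻⁴; βΔS = 1.215 × 10⁻⁴; sum Δρ/ρ₀ = -4.05 × 10⁻⁵.
Δρ/ρ₀ < 0, so Δρ < 0: deeper water is lighter → statically unstable; the column would overturn.

unstable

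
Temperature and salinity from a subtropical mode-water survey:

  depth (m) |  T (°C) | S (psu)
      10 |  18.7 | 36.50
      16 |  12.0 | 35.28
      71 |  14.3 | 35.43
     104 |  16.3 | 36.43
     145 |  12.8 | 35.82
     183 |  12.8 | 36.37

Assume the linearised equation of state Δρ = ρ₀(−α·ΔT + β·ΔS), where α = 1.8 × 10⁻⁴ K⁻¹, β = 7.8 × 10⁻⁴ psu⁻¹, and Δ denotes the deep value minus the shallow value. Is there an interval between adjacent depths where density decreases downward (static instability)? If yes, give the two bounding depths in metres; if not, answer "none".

16–71 m

Evaluate Δρ/ρ₀ = −αΔT + βΔS across each adjacent pair:
  10–16 m: −αΔT+βΔS = −(1.8 × 10⁻⁴)(-6.7)+(7.8 × 10⁻⁴)(-1.22) = 2.5 × 10⁻⁴ → stable
  16–71 m: −αΔT+βΔS = −(1.8 × 10⁻⁴)(+2.3)+(7.8 × 10⁻⁴)(+0.15) = -3.0 × 10⁻⁴ → UNSTABLE
  71–104 m: −αΔT+βΔS = −(1.8 × 10⁻⁴)(+2.0)+(7.8 × 10⁻⁴)(+1.00) = 4.2 × 10⁻⁴ → stable
  104–145 m: −αΔT+βΔS = −(1.8 × 10⁻⁴)(-3.5)+(7.8 × 10⁻⁴)(-0.61) = 1.5 × 10⁻⁴ → stable
  145–183 m: −αΔT+βΔS = −(1.8 × 10⁻⁴)(+0.0)+(7.8 × 10⁻⁴)(+0.55) = 4.3 × 10⁻⁴ → stable
The 16–71 m interval has Δρ < 0: lighter water underlies denser water.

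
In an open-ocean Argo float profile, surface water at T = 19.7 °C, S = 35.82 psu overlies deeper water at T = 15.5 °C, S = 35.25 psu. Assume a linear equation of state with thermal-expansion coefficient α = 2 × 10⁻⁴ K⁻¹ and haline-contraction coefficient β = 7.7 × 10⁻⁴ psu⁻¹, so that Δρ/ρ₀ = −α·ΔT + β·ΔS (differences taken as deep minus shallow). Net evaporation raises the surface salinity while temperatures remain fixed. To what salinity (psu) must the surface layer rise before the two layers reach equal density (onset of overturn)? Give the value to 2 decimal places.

Neutral buoyancy requires −α(T_deep − T_surf) + β(S_deep − S_surf′) = 0.
S_surf′ = S_deep − (α/β)·ΔT = 35.25 − (2 × 10⁻⁴/7.7 × 10⁻⁴)·(-4.2) = 36.3409 psu.
Increase required: 36.3409 − 35.82 = 0.5209 psu.

36.34 psu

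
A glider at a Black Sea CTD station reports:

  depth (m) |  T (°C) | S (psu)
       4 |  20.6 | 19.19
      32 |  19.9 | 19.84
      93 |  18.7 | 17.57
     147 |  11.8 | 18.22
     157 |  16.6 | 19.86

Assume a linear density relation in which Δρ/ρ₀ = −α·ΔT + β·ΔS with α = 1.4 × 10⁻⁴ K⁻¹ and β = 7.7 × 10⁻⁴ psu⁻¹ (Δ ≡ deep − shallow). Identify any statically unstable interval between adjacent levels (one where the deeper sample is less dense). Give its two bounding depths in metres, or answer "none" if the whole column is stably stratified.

Evaluate Δρ/ρ₀ = −αΔT + βΔS across each adjacent pair:
  4–32 m: −αΔT+βΔS = −(1.4 × 10⁻⁴)(-0.7)+(7.7 × 10⁻⁴)(+0.65) = 6.0 × 10⁻⁴ → stable
  32–93 m: −αΔT+βΔS = −(1.4 × 10⁻⁴)(-1.2)+(7.7 × 10⁻⁴)(-2.27) = -1.6 × 10⁻³ → UNSTABLE
  93–147 m: −αΔT+βΔS = −(1.4 × 10⁻⁴)(-6.9)+(7.7 × 10⁻⁴)(+0.65) = 1.5 × 10⁻³ → stable
  147–157 m: −αΔT+βΔS = −(1.4 × 10⁻⁴)(+4.8)+(7.7 × 10⁻⁴)(+1.64) = 5.9 × 10⁻⁴ → stable
The 32–93 m interval has Δρ < 0: lighter water underlies denser water.

32–93 m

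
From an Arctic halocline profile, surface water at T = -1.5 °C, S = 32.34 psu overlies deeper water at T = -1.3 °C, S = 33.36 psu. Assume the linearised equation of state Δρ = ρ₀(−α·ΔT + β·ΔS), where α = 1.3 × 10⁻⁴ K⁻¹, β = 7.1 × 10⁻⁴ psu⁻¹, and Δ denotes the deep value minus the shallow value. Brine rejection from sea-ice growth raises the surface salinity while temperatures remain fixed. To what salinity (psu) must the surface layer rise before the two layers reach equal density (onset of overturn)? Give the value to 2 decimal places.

Neutral buoyancy requires −α(T_deep − T_surf) + β(S_deep − S_surf′) = 0.
S_surf′ = S_deep − (α/β)·ΔT = 33.36 − (1.3 × 10⁻⁴/7.1 × 10⁻⁴)·(+0.2) = 33.3234 psu.
Increase required: 33.3234 − 32.34 = 0.9834 psu.

33.32 psu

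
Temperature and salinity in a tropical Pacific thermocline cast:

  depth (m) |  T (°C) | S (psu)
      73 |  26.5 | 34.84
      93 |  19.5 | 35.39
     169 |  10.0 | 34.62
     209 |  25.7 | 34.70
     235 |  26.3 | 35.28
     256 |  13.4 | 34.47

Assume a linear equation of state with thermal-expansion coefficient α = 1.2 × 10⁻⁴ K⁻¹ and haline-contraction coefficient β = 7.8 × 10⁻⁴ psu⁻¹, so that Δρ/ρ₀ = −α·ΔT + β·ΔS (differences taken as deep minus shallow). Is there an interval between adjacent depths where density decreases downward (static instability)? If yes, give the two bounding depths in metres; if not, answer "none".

Evaluate Δρ/ρ₀ = −αΔT + βΔS across each adjacent pair:
  73–93 m: −αΔT+βΔS = −(1.2 × 10⁻⁴)(-7.0)+(7.8 × 10⁻⁴)(+0.55) = 1.3 × 10⁻³ → stable
  93–169 m: −αΔT+βΔS = −(1.2 × 10⁻⁴)(-9.5)+(7.8 × 10⁻⁴)(-0.77) = 5.4 × 10⁻⁴ → stable
  169–209 m: −αΔT+βΔS = −(1.2 × 10⁻⁴)(+15.7)+(7.8 × 10⁻⁴)(+0.08) = -1.8 × 10⁻³ → UNSTABLE
  209–235 m: −αΔT+βΔS = −(1.2 × 10⁻⁴)(+0.6)+(7.8 × 10⁻⁴)(+0.58) = 3.8 × 10⁻⁴ → stable
  235–256 m: −αΔT+βΔS = −(1.2 × 10⁻⁴)(-12.9)+(7.8 × 10⁻⁴)(-0.81) = 9.2 × 10⁻⁴ → stable
The 169–209 m interval has Δρ < 0: lighter water underlies denser water.

169–209 m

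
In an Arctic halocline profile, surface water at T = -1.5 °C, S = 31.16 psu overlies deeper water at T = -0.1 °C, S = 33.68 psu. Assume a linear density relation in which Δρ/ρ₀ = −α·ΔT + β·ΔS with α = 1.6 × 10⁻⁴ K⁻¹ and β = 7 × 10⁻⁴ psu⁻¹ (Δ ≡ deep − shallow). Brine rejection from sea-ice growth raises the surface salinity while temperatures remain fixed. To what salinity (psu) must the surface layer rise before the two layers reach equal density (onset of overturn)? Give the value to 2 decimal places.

33.36 psu

Neutral buoyancy requires −α(T_deep − T_surf) + β(S_deep − S_surf′) = 0.
S_surf′ = S_deep − (α/β)·ΔT = 33.68 − (1.6 × 10⁻⁴/7 × 10⁻⁴)·(+1.4) = 33.3600 psu.
Increase required: 33.3600 − 31.16 = 2.2000 psu.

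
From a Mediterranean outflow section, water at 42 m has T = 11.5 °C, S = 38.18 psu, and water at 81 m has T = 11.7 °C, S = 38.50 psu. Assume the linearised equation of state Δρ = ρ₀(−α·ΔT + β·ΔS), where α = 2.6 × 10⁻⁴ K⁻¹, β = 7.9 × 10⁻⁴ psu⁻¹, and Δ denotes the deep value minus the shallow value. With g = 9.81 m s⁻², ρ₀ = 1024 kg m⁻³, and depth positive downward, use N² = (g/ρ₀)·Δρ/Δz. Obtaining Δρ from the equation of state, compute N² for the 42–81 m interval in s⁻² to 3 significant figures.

5.05 × 10⁻⁵ s⁻²

ΔT = +0.2 K, ΔS = +0.32 psu (deep − shallow).
Δρ/ρ₀ = −αΔT + βΔS = -5.20 × 10⁻⁵ + 2.528 × 10⁻⁴ = 2.008 × 10⁻⁴, so Δρ ≈ 0.2056 kg m⁻³.
N² = (g/ρ₀)·Δρ/Δz = g·(Δρ/ρ₀)/Δz = 9.81 × 2.008 × 10⁻⁴ / 39 = 5.0509 × 10⁻⁵ s⁻² ≈ 5.05 × 10⁻⁵ s⁻².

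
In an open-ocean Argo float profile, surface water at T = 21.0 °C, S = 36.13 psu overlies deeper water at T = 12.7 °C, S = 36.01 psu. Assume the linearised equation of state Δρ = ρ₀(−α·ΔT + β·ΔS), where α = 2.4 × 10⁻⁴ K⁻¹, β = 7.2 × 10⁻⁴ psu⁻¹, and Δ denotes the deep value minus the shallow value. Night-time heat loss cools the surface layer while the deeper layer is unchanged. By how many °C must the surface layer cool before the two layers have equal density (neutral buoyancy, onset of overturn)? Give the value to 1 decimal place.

Neutral buoyancy requires Δρ = 0, i.e. −α(T_deep − T_surf′) + β(S_deep − S_surf) = 0.
T_surf′ = T_deep − (β/α)·ΔS = 12.7 − (7.2 × 10⁻⁴/2.4 × 10⁻⁴)·(-0.12) = 13.060 °C.
Cooling required: 21.0 − (13.060) = 7.940 °C.

7.9 °C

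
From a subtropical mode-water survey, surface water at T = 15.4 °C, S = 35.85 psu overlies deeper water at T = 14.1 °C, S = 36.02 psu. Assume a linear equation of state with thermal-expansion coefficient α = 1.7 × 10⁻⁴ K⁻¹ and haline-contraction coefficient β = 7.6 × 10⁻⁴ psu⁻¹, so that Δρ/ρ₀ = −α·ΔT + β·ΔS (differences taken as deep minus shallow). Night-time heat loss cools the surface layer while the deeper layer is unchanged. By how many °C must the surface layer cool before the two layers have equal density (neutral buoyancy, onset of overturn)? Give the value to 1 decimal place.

Neutral buoyancy requires Δρ = 0, i.e. −α(T_deep − T_surf′) + β(S_deep − S_surf) = 0.
T_surf′ = T_deep − (β/α)·ΔS = 14.1 − (7.6 × 10⁻⁴/1.7 × 10⁻⁴)·(+0.17) = 13.340 °C.
Cooling required: 15.4 − (13.340) = 2.060 °C.

2.1 °C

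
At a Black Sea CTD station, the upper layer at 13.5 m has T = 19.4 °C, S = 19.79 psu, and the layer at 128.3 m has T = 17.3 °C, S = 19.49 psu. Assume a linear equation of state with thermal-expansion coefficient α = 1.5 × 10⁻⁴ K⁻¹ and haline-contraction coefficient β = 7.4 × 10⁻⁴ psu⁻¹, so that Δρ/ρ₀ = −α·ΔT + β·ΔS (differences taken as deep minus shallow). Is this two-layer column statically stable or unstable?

stable

ΔT = 17.3 − 19.4 = -2.1 K and ΔS = 19.49 − 19.79 = -0.30 psu (deep − shallow).
−αΔT = 3.15 × 10⁻⁴; βΔS = -2.22 × 10⁻⁴; sum Δρ/ρ₀ = 9.30 × 10⁻⁵.
Δρ/ρ₀ > 0, so Δρ > 0: deeper water is denser → statically stable.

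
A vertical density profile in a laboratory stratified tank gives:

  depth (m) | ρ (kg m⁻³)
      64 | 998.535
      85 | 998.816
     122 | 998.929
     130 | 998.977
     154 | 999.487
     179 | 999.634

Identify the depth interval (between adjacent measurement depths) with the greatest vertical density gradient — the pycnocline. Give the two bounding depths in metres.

130–154 m

Compute the density gradient over each adjacent pair:
  64–85 m: Δρ/Δz = 0.281/21 = 0.013 kg m⁻⁴
  85–122 m: Δρ/Δz = 0.113/37 = 3.1 × 10⁻³ kg m⁻⁴
  122–130 m: Δρ/Δz = 0.048/8 = 6.0 × 10⁻³ kg m⁻⁴
  130–154 m: Δρ/Δz = 0.510/24 = 0.021 kg m⁻⁴
  154–179 m: Δρ/Δz = 0.147/25 = 5.9 × 10⁻³ kg m⁻⁴
The largest gradient is in the 130–154 m interval — the pycnocline.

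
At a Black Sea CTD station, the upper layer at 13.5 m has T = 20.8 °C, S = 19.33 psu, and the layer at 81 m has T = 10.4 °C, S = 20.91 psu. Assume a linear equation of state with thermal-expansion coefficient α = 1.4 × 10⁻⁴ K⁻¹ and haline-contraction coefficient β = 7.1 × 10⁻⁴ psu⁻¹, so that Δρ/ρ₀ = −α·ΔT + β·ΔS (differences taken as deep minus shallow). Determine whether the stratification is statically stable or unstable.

ΔT = 10.4 − 20.8 = -10.4 K and ΔS = 20.91 − 19.33 = +1.58 psu (deep − shallow).
−αΔT = 1.456 × 10⁻³; βΔS = 1.1218 × 10⁻³; sum Δρ/ρ₀ = 2.5778 × 10⁻³.
Δρ/ρ₀ > 0, so Δρ > 0: deeper water is denser → statically stable.

stable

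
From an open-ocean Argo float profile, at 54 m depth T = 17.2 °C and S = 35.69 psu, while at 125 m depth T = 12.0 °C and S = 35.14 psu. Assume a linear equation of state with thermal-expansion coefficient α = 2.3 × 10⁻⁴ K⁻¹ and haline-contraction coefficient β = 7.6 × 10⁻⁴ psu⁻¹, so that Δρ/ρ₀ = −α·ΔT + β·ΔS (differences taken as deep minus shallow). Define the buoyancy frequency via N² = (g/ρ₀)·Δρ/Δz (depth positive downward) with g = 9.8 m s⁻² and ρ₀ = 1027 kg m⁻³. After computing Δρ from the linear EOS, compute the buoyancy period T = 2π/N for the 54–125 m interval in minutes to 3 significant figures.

10.1 min

ΔT = -5.2 K, ΔS = -0.55 psu (deep − shallow).
Δρ/ρ₀ = −αΔT + βΔS = 1.196 × 10⁻³ − 4.18 × 10⁻⁴ = 7.78 × 10⁻⁴, so Δρ ≈ 0.7990 kg m⁻³.
N² = (g/ρ₀)·Δρ/Δz = g·(Δρ/ρ₀)/Δz = 9.8 × 7.78 × 10⁻⁴ / 71 = 1.0739 × 10⁻⁴ s⁻².
N = √(1.0739 × 10⁻⁴) = 0.010363 rad s⁻¹ → T = 2π/N = 606.31 s = 10.105 min ≈ 10.1 min.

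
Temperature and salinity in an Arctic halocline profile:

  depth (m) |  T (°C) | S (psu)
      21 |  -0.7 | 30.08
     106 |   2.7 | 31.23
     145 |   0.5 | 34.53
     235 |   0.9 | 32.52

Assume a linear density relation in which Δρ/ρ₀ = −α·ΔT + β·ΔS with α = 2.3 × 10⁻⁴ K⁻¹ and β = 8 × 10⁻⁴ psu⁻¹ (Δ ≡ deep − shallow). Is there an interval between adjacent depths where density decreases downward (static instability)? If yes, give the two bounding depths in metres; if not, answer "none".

Evaluate Δρ/ρ₀ = −αΔT + βΔS across each adjacent pair:
  21–106 m: −αΔT+βΔS = −(2.3 × 10⁻⁴)(+3.4)+(8 × 10⁻⁴)(+1.15) = 1.4 × 10⁻⁴ → stable
  106–145 m: −αΔT+βΔS = −(2.3 × 10⁻⁴)(-2.2)+(8 × 10⁻⁴)(+3.30) = 3.1 × 10⁻³ → stable
  145–235 m: −αΔT+βΔS = −(2.3 × 10⁻⁴)(+0.4)+(8 × 10⁻⁴)(-2.01) = -1.7 × 10⁻³ → UNSTABLE
The 145–235 m interval has Δρ < 0: lighter water underlies denser water.

145–235 m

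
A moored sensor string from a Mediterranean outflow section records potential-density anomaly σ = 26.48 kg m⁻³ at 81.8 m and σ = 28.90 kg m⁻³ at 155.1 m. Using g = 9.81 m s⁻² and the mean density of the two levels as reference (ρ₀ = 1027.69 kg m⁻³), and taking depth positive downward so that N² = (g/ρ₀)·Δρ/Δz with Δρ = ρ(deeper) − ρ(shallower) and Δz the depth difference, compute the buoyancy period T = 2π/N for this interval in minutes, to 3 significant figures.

5.90 min

Δρ = 1028.90 − 1026.48 = 2.42 kg m⁻³ over Δz = 155.1 − 81.8 = 73.3 m.
N² = (9.81/1027.69) × (2.42/73.3) = 3.1515 × 10⁻⁴ s⁻².
N = √(3.1515 × 10⁻⁴) = 0.017752 rad s⁻¹, so T = 2π/N = 353.94 s = 5.8990 min ≈ 5.90 min.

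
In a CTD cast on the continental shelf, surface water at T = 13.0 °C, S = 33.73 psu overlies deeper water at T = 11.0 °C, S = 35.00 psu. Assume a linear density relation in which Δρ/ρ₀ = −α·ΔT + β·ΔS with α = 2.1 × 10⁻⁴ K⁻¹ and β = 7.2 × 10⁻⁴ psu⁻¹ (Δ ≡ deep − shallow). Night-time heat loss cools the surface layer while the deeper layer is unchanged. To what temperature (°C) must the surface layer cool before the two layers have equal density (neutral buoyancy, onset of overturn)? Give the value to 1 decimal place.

6.6 °C

Neutral buoyancy requires Δρ = 0, i.e. −α(T_deep − T_surf′) + β(S_deep − S_surf) = 0.
T_surf′ = T_deep − (β/α)·ΔS = 11.0 − (7.2 × 10⁻⁴/2.1 × 10⁻⁴)·(+1.27) = 6.646 °C.
Cooling required: 13.0 − (6.646) = 6.354 °C.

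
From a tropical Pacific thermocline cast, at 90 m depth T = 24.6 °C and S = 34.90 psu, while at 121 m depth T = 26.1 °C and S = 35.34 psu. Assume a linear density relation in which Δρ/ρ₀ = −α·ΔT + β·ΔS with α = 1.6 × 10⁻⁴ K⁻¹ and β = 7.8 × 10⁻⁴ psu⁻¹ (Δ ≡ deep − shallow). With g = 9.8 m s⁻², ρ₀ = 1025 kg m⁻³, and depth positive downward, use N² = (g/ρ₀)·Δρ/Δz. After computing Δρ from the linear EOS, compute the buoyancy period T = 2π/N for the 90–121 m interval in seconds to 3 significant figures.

1.10 × 10³ s

ΔT = +1.5 K, ΔS = +0.44 psu (deep − shallow).
Δρ/ρ₀ = −αΔT + βΔS = -2.40 × 10⁻⁴ + 3.432 × 10⁻⁴ = 1.032 × 10⁻⁴, so Δρ ≈ 0.1058 kg m⁻³.
N² = (g/ρ₀)·Δρ/Δz = g·(Δρ/ρ₀)/Δz = 9.8 × 1.032 × 10⁻⁴ / 31 = 3.2625 × 10⁻⁵ s⁻².
N = √(3.2625 × 10⁻⁵) = 5.7118 × 10⁻³ rad s⁻¹ → T = 2π/N = 1.1000 × 10³ s ≈ 1.10 × 10³ s.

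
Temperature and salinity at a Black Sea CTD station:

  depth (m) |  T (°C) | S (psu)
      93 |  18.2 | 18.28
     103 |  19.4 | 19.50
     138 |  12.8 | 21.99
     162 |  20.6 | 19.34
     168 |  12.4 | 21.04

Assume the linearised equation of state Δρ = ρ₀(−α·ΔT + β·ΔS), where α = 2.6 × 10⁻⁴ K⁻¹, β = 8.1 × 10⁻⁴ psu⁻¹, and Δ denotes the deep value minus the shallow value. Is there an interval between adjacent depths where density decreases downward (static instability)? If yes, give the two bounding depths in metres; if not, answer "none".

138–162 m

Evaluate Δρ/ρ₀ = −αΔT + βΔS across each adjacent pair:
  93–103 m: −αΔT+βΔS = −(2.6 × 10⁻⁴)(+1.2)+(8.1 × 10⁻⁴)(+1.22) = 6.8 × 10⁻⁴ → stable
  103–138 m: −αΔT+βΔS = −(2.6 × 10⁻⁴)(-6.6)+(8.1 × 10⁻⁴)(+2.49) = 3.7 × 10⁻³ → stable
  138–162 m: −αΔT+βΔS = −(2.6 × 10⁻⁴)(+7.8)+(8.1 × 10⁻⁴)(-2.65) = -4.2 × 10⁻³ → UNSTABLE
  162–168 m: −αΔT+βΔS = −(2.6 × 10⁻⁴)(-8.2)+(8.1 × 10⁻⁴)(+1.70) = 3.5 × 10⁻³ → stable
The 138–162 m interval has Δρ < 0: lighter water underlies denser water.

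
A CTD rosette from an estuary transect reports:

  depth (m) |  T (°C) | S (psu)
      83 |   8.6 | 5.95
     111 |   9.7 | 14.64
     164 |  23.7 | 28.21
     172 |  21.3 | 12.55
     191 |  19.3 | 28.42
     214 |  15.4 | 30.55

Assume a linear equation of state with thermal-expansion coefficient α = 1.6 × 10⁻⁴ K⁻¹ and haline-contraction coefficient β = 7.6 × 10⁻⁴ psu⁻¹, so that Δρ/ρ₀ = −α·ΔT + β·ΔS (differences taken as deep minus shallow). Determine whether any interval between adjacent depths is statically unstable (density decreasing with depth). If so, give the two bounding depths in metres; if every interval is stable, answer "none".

Evaluate Δρ/ρ₀ = −αΔT + βΔS across each adjacent pair:
  83–111 m: −αΔT+βΔS = −(1.6 × 10⁻⁴)(+1.1)+(7.6 × 10⁻⁴)(+8.69) = 6.4 × 10⁻³ → stable
  111–164 m: −αΔT+βΔS = −(1.6 × 10⁻⁴)(+14.0)+(7.6 × 10⁻⁴)(+13.57) = 8.1 × 10⁻³ → stable
  164–172 m: −αΔT+βΔS = −(1.6 × 10⁻⁴)(-2.4)+(7.6 × 10⁻⁴)(-15.66) = -0.012 → UNSTABLE
  172–191 m: −αΔT+βΔS = −(1.6 × 10⁻⁴)(-2.0)+(7.6 × 10⁻⁴)(+15.87) = 0.012 → stable
  191–214 m: −αΔT+βΔS = −(1.6 × 10⁻⁴)(-3.9)+(7.6 × 10⁻⁴)(+2.13) = 2.2 × 10⁻³ → stable
The 164–172 m interval has Δρ < 0: lighter water underlies denser water.

164–172 m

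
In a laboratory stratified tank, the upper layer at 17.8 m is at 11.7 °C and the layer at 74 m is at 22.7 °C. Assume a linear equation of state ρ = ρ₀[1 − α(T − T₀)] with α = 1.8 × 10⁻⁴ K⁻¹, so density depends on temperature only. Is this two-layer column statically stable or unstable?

ΔT = 22.7 − 11.7 = +11.0 K, so Δρ/ρ₀ = −αΔT = -1.98 × 10⁻³.
Δρ/ρ₀ < 0, so Δρ < 0: deeper water is lighter → statically unstable; the column would overturn.

unstable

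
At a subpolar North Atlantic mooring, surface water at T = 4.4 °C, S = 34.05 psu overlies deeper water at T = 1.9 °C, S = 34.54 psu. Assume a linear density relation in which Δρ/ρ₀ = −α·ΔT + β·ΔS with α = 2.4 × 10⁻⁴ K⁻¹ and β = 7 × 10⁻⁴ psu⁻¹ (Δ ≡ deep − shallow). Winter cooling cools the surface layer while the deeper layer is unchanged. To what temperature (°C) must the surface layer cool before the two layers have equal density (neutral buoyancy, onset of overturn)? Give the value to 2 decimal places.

Neutral buoyancy requires Δρ = 0, i.e. −α(T_deep − T_surf′) + β(S_deep − S_surf) = 0.
T_surf′ = T_deep − (β/α)·ΔS = 1.9 − (7 × 10⁻⁴/2.4 × 10⁻⁴)·(+0.49) = 0.4708 °C.
Cooling required: 4.4 − (0.4708) = 3.9292 °C.

0.47 °C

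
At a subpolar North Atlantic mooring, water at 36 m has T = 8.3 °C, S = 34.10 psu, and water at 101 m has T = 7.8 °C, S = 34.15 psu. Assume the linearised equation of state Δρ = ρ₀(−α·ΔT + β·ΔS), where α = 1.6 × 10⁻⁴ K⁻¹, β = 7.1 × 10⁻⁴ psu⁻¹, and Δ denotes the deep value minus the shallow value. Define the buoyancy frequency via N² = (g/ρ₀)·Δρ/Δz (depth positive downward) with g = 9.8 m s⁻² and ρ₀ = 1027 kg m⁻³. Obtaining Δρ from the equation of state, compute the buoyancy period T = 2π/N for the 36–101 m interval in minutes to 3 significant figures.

25.1 min

ΔT = -0.5 K, ΔS = +0.05 psu (deep − shallow).
Δρ/ρ₀ = −αΔT + βΔS = 8.00 × 10⁻⁵ + 3.55 × 10⁻⁵ = 1.155 × 10⁻⁴, so Δρ ≈ 0.1186 kg m⁻³.
N² = (g/ρ₀)·Δρ/Δz = g·(Δρ/ρ₀)/Δz = 9.8 × 1.155 × 10⁻⁴ / 65 = 1.7414 × 10⁻⁵ s⁻².
N = √(1.7414 × 10⁻⁵) = 4.1730 × 10⁻³ rad s⁻¹ → T = 2π/N = 1.5057 × 10³ s = 25.095 min ≈ 25.1 min.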